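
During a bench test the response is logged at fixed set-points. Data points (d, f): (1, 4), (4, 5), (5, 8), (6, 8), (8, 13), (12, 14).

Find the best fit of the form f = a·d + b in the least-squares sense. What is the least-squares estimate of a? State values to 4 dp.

a = 1.0286

The normal equations are: 286·a + 36·b = 384;  36·a + 6·b = 52.
(Σd·d = 286, Σd = 36, Σ1 = 6, Σd·f = 384, Σf = 52.)
Eliminating b: 6·(row 1) − 36·(row 2) gives 420·a = 6·384 − 36·52 = 432, so a = 36/35.
Then b = (52 − 36·(36/35))/6 = 262/105.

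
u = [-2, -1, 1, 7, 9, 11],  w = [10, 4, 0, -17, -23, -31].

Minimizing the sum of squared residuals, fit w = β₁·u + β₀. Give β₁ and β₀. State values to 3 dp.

From the data, Σu·u = 257, Σu = 25, Σ1 = 6.
And Σu·w = -691, Σw = -57.
Normal equations: [[257, 25]; [25, 6]]·[β₁, β₀]ᵀ = [-691, -57]ᵀ.
Determinant 257·6 − 25² = 917.
β₁ = ((-691)·6 − 25·(-57))/917 = -2721/917; β₀ = (257·(-57) − 25·(-691))/917 = 2626/917.

β₁ = -2.967, β₀ = 2.864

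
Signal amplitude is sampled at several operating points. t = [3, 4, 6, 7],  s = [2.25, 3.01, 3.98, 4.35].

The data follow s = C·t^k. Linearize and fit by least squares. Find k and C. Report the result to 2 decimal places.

k = 0.77, C = 0.99

With ln sᵢ as the transformed response and ln tᵢ as the regressor:
Σln t = 6.2226, Σ(ln t)² = 10.1257, Σln s = 4.7643, Σln t·ln s = 7.7543.
Normal system: [[10.1257, 6.2226]; [6.2226, 4]]·[k, ln C]ᵀ = [7.7543, 4.7643]ᵀ.
Solving (det = 1.7825): k = 0.76898, ln C = -0.00517, so C = exp(-0.00517) = 0.99484.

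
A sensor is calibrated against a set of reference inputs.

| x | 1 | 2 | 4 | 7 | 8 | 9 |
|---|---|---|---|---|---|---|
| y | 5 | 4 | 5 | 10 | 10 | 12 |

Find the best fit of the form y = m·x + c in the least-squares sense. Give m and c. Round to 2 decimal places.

m = 0.97, c = 2.64

From the data, Σx·x = 215, Σx = 31, Σ1 = 6.
For Mᵀy: Σx·y = 291, Σy = 46.
So MᵀM·[m, c]ᵀ = Mᵀy: [[215, 31]; [31, 6]]·[m, c]ᵀ = [291, 46]ᵀ.
Δ = 215·6 − 31² = 329.
m = (291·6 − 31·46)/329 = 320/329; c = (215·46 − 31·291)/329 = 869/329.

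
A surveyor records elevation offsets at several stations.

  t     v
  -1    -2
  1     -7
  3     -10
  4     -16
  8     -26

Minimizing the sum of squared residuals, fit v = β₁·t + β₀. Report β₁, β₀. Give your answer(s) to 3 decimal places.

XᵀX·[β₁, β₀]ᵀ = Xᵀv reads: 91·β₁ + 15·β₀ = -307;  15·β₁ + 5·β₀ = -61.
Δ = 91·5 − 15² = 230.
β₁ = ((-307)·5 − 15·(-61))/230 = -62/23; β₀ = (91·(-61) − 15·(-307))/230 = -473/115.

β₁ = -2.696, β₀ = -4.113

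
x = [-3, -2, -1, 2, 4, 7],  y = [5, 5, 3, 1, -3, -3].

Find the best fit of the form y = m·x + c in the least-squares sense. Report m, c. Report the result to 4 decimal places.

m = -0.9131, c = 2.3987

The normal system AᵀA·[m, c]ᵀ = Aᵀy is [[83, 7]; [7, 6]]·[m, c]ᵀ = [-59, 8]ᵀ.
Eliminating c: 6·(row 1) − 7·(row 2) gives 449·m = 6·(-59) − 7·8 = -410, so m = -410/449.
Then c = (8 − 7·(-410/449))/6 = 1077/449.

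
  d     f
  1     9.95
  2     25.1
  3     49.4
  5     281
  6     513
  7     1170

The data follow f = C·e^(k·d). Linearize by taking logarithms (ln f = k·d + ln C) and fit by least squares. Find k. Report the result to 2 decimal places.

Taking logs, ln f = k·d + ln C, so regress ln f on d.
XᵀX = [[124.0000, 24.0000]; [24.0000, 6]], rhs = [135.5299, 28.3638]ᵀ  (here Σd = 24.0000, Σ(d)² = 124.0000, Σln f = 28.3638, Σd·ln f = 135.5299).
Slope k = (n·Σd·ln f − Σd·Σln f)/(n·Σ(d)² − (Σd)²) = (6·135.5299 − 24.0000·28.3638)/168.0000 = 0.78838; ln C = (Σln f − k·Σd)/n = 1.57376.

k = 0.79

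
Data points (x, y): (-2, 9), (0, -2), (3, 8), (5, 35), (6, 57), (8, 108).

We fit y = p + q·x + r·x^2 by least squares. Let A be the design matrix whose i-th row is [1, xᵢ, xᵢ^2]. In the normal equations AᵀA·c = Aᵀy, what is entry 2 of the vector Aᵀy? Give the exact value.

Entry 2 ↔ basis x, so (Aᵀy)_{2} = Σᵢ (x)·yᵢ = (-2)·(9) + (0)·(-2) + (3)·(8) + (5)·(35) + (6)·(57) + (8)·(108) = 1387.

1387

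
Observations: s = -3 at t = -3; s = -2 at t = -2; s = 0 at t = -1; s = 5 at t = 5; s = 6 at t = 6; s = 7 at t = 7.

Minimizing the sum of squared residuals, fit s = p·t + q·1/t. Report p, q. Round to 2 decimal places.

Sums needed: Σt·t = 124, Σt·1/t = 6, Σ1/t·1/t = 31957/22050.
For Aᵀs: Σt·s = 123, Σ1/t·s = 5.
Normal equations: [[124, 6]; [6, 31957/22050]]·[p, q]ᵀ = [123, 5]ᵀ.
Determinant 124·(31957/22050) − 6² = 1584434/11025.
p = (123·(31957/22050) − 6·5)/(1584434/11025) = 3269211/3168868; q = (124·5 − 6·123)/(1584434/11025) = -650475/792217.

p = 1.03, q = -0.82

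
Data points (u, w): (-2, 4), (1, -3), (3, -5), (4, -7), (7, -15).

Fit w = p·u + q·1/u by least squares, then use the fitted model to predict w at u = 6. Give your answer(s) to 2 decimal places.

ŵ = -11.98

Sums needed: Σu·u = 79, Σu·1/u = 5, Σ1/u·1/u = 10189/7056.
And Σu·w = -159, Σ1/u·w = -887/84.
XᵀX·[p, q]ᵀ = Xᵀw becomes [[79, 5]; [5, 10189/7056]]·[p, q]ᵀ = [-159, -887/84]ᵀ.
Δ = 79·(10189/7056) − 5² = 628531/7056.
p = ((-159)·(10189/7056) − 5·(-887/84))/(628531/7056) = -1247511/628531; q = (79·(-887/84) − 5·(-159))/(628531/7056) = -276612/628531.
At u = 6: ŵ = (-1247511/628531)·(6) + (-276612/628531)·(1/6) = -7531168/628531.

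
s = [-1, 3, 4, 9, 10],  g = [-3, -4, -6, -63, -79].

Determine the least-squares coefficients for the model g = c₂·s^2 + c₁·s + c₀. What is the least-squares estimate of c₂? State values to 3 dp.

The normal system AᵀA·[c₂, c₁, c₀]ᵀ = Aᵀg is [[16899, 1819, 207]; [1819, 207, 25]; [207, 25, 5]]·[c₂, c₁, c₀]ᵀ = [-13138, -1390, -155]ᵀ.
Solving the 3×3 system (Gaussian elimination) gives c₂ = -172405/170846, c₁ = 367015/170846, c₀ = 241/6571.

c₂ = -1.009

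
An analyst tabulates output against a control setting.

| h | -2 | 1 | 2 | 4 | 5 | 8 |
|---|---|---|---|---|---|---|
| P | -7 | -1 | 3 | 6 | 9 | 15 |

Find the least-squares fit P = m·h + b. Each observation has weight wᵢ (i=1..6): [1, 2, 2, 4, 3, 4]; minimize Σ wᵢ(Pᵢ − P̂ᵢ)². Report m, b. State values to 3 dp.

With design matrix A, AᵀWA = [[409, 67]; [67, 16]] and AᵀWP = [735, 108]ᵀ.
Eliminating b: 16·(row 1) − 67·(row 2) gives 2055·m = 16·735 − 67·108 = 4524, so m = 1508/685.
Then b = (108 − 67·(1508/685))/16 = -1691/685.

m = 2.201, b = -2.469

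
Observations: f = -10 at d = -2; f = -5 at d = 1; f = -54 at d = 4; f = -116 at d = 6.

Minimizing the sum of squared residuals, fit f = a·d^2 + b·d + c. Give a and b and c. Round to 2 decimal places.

Compute the Gram sums: Σd^2·d^2 = 1569, Σd^2·d = 273, Σd^2 = 57, Σd·d = 57, Σd = 9, Σ1 = 4.
For Aᵀf: Σd^2·f = -5085, Σd·f = -897, Σf = -185.
AᵀA·[a, b, c]ᵀ = Aᵀf becomes [[1569, 273, 57]; [273, 57, 9]; [57, 9, 4]]·[a, b, c]ᵀ = [-5085, -897, -185]ᵀ.
Solving the 3×3 system (Gaussian elimination) gives a = -2267/762, b = -1039/762, c = -100/127.

a = -2.98, b = -1.36, c = -0.79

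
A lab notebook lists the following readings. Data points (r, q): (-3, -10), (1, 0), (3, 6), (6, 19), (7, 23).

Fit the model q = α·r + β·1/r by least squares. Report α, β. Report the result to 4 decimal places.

α = 3.2805, β = -3.6340

Normal-equation sums: Σr·r = 104, Σr·1/r = 5, Σ1/r·1/r = 249/196.
And Σr·q = 323, Σ1/r·q = 165/14.
Normal equations: [[104, 5]; [5, 249/196]]·[α, β]ᵀ = [323, 165/14]ᵀ.
det = 104·(249/196) − 5² = 5249/49.
α = (323·(249/196) − 5·(165/14))/(5249/49) = 68877/20996; β = (104·(165/14) − 5·323)/(5249/49) = -19075/5249.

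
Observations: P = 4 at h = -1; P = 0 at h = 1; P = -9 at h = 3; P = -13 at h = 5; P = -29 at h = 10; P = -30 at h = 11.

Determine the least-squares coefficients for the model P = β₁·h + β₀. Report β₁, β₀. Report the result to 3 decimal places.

β₁ = -2.943, β₀ = 1.391

Entries of XᵀX: Σh·h = 257, Σh = 29, Σ1 = 6.
Right-hand side: Σh·P = -716, ΣP = -77.
So XᵀX·[β₁, β₀]ᵀ = XᵀP: [[257, 29]; [29, 6]]·[β₁, β₀]ᵀ = [-716, -77]ᵀ.
Δ = 257·6 − 29² = 701.
β₁ = ((-716)·6 − 29·(-77))/701 = -2063/701; β₀ = (257·(-77) − 29·(-716))/701 = 975/701.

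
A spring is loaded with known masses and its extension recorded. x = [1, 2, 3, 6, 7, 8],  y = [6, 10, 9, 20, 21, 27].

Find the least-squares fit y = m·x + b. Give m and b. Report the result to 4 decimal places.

From the data, Σx·x = 163, Σx = 27, Σ1 = 6.
For Aᵀy: Σx·y = 536, Σy = 93.
det = 163·6 − 27² = 249.
m = (536·6 − 27·93)/249 = 235/83; b = (163·93 − 27·536)/249 = 229/83.

m = 2.8313, b = 2.7590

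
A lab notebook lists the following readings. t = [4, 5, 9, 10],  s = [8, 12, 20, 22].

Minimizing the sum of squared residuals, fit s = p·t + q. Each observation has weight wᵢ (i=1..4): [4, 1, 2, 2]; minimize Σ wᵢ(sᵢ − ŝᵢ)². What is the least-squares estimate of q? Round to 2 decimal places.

q = -0.98

Forming AᵀWA = [[451, 59]; [59, 9]] and AᵀWs = [988, 128]ᵀ gives AᵀWA·[p, q]ᵀ = AᵀWs.
Δ = 451·9 − 59² = 578.
p = (988·9 − 59·128)/578 = 670/289; q = (451·128 − 59·988)/578 = -282/289.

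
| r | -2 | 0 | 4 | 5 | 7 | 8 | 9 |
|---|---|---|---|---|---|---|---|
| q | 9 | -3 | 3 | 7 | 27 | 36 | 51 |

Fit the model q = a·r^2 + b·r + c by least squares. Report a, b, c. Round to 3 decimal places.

From the data, Σr^2·r^2 = 13955, Σr^2·r = 1765, Σr^2 = 239, Σr·r = 239, Σr = 31, Σ1 = 7.
And Σr^2·q = 8017, Σr·q = 965, Σq = 130.
Inverting the 3×3 Gram matrix, [a, b, c]ᵀ = [103739/105206, -317987/105206, -89946/52603]ᵀ.

a = 0.986, b = -3.023, c = -1.710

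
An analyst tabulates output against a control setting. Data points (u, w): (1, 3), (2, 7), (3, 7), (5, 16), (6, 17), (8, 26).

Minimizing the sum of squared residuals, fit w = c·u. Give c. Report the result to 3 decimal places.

c = 3.079

Forming XᵀX = [[139]] and Xᵀw = [428]ᵀ gives XᵀX·[c]ᵀ = Xᵀw.
c = 428/139 = 3.07914.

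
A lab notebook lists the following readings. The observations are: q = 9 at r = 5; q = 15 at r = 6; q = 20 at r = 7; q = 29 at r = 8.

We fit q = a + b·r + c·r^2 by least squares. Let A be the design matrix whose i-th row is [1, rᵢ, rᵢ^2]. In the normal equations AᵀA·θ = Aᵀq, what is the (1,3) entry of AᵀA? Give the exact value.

174

Row 1 ↔ basis 1, column 3 ↔ basis r^2, so (AᵀA)_{1,3} = Σᵢ r^2 = (1)·(25) + (1)·(36) + (1)·(49) + (1)·(64) = 174.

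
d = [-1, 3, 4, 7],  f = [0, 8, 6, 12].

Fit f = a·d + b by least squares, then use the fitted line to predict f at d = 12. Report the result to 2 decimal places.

Compute the Gram sums: Σd·d = 75, Σd = 13, Σ1 = 4.
And Σd·f = 132, Σf = 26.
Normal equations: [[75, 13]; [13, 4]]·[a, b]ᵀ = [132, 26]ᵀ.
Eliminating b: 4·(row 1) − 13·(row 2) gives 131·a = 4·132 − 13·26 = 190, so a = 190/131.
Then b = (26 − 13·(190/131))/4 = 234/131.
At d = 12: f̂ = (190/131)·(12) + (234/131)·(1) = 2514/131.

f̂ = 19.19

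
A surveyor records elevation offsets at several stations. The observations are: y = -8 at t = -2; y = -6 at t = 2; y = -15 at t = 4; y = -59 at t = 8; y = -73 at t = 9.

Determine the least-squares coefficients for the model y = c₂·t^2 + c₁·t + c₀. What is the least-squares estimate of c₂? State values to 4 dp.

c₂ = -0.9374

From the data, Σt^2·t^2 = 10945, Σt^2·t = 1305, Σt^2 = 169, Σt·t = 169, Σt = 21, Σ1 = 5.
Right-hand side: Σt^2·y = -9985, Σt·y = -1185, Σy = -161.
Normal equations: [[10945, 1305, 169]; [1305, 169, 21]; [169, 21, 5]]·[c₂, c₁, c₀]ᵀ = [-9985, -1185, -161]ᵀ.
Solving the 3×3 system (Gaussian elimination) gives c₂ = -20079/21421, c₁ = 420/691, c₀ = -65770/21421.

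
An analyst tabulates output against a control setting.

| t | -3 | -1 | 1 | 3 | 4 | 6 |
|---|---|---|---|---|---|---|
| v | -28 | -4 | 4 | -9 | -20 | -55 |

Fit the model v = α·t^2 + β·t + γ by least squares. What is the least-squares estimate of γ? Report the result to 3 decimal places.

γ = 1.432

Entries of AᵀA: Σt^2·t^2 = 1716, Σt^2·t = 280, Σt^2 = 72, Σt·t = 72, Σt = 10, Σ1 = 6.
For Aᵀv: Σt^2·v = -2633, Σt·v = -345, Σv = -112.
Normal equations: [[1716, 280, 72]; [280, 72, 10]; [72, 10, 6]]·[α, β, γ]ᵀ = [-2633, -345, -112]ᵀ.
Row-reducing yields α = -68987/32316, β = 17835/5386, γ = 23131/16158.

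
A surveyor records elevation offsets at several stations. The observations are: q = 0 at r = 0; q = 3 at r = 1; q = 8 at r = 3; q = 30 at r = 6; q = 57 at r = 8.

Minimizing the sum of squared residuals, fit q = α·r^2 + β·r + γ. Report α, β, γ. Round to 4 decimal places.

Normal-equation sums: Σr^2·r^2 = 5474, Σr^2·r = 756, Σr^2 = 110, Σr·r = 110, Σr = 18, Σ1 = 5.
Moment sums: Σr^2·q = 4803, Σr·q = 663, Σq = 98.
MᵀM·[α, β, γ]ᵀ = Mᵀq becomes [[5474, 756, 110]; [756, 110, 18]; [110, 18, 5]]·[α, β, γ]ᵀ = [4803, 663, 98]ᵀ.
Row-reducing yields α = 19931/21102, β = -4641/7034, γ = 12620/10551.

α = 0.9445, β = -0.6598, γ = 1.1961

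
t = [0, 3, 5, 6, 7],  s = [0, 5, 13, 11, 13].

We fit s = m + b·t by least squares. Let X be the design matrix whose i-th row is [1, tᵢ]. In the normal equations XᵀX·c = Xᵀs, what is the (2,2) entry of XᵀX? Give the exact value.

119

Row 2 ↔ basis t, column 2 ↔ basis t, so (XᵀX)_{2,2} = Σᵢ (t)·(t) = (0)·(0) + (3)·(3) + (5)·(5) + (6)·(6) + (7)·(7) = 119.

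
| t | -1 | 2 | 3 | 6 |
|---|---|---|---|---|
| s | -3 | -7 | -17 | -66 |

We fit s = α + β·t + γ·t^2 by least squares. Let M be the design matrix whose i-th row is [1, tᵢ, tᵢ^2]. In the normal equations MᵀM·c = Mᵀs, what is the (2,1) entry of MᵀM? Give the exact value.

10

Row 2 ↔ basis t, column 1 ↔ basis 1, so (MᵀM)_{2,1} = Σᵢ t = (-1)·(1) + (2)·(1) + (3)·(1) + (6)·(1) = 10.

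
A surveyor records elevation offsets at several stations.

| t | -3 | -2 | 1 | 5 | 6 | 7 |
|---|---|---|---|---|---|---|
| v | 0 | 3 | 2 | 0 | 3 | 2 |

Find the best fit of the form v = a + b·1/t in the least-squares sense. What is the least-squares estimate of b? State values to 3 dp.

From the data, Σ1 = 6, Σ1/t = 71/105, Σ1/t·1/t = 31957/22050.
Right-hand side: Σv = 10, Σ1/t·v = 9/7.
Eliminating b: (31957/22050)·(row 1) − (71/105)·(row 2) gives (18166/2205)·a = (31957/22050)·10 − (71/105)·(9/7) = 6008/441, so a = 15020/9083.
Then b = ((9/7) − (71/105)·(15020/9083))/(31957/22050) = 1050/9083.

b = 0.116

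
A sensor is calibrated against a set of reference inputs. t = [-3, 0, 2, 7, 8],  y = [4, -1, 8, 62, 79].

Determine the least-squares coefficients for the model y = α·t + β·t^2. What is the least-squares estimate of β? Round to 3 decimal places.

The normal system AᵀA·[α, β]ᵀ = Aᵀy is [[126, 836]; [836, 6594]]·[α, β]ᵀ = [1070, 8162]ᵀ.
Determinant 126·6594 − 836² = 131948.
α = (1070·6594 − 836·8162)/131948 = 58037/32987; β = (126·8162 − 836·1070)/131948 = 33473/32987.

β = 1.015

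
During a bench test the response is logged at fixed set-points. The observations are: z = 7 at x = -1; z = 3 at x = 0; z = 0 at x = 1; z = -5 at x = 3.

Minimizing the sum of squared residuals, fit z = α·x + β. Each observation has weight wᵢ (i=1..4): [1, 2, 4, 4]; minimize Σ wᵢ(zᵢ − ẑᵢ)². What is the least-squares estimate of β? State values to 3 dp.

AᵀWA·[α, β]ᵀ = AᵀWz reads: 41·α + 15·β = -67;  15·α + 11·β = -7.
(Σwᵢ·x·x = 41, Σwᵢ·x = 15, Σwᵢ·1 = 11, Σwᵢ·x·z = -67, Σwᵢ·z = -7.)
det = 41·11 − 15² = 226.
α = ((-67)·11 − 15·(-7))/226 = -316/113; β = (41·(-7) − 15·(-67))/226 = 359/113.

β = 3.177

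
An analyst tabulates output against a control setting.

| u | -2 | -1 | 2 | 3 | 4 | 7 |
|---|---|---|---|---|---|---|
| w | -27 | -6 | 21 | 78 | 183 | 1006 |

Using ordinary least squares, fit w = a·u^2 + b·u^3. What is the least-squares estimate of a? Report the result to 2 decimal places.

a = -0.61

The normal equations are: 2771·a + 18073·b = 52894;  18073·a + 122603·b = 359266.
Determinant 2771·122603 − 18073² = 13099584.
a = (52894·122603 − 18073·359266)/13099584 = -1006417/1637448; b = (2771·359266 − 18073·52894)/13099584 = 4946603/1637448.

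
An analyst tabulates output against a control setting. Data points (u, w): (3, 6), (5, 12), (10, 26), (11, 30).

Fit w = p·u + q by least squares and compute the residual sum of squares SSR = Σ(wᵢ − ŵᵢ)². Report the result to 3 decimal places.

Normal-equation sums: Σu·u = 255, Σu = 29, Σ1 = 4.
For Aᵀw: Σu·w = 668, Σw = 74.
AᵀA·[p, q]ᵀ = Aᵀw becomes [[255, 29]; [29, 4]]·[p, q]ᵀ = [668, 74]ᵀ.
det = 255·4 − 29² = 179.
p = (668·4 − 29·74)/179 = 526/179; q = (255·74 − 29·668)/179 = -502/179.
Residuals: -2/179, 20/179, -104/179, 86/179; SSR = 104/179.

SSR = 0.581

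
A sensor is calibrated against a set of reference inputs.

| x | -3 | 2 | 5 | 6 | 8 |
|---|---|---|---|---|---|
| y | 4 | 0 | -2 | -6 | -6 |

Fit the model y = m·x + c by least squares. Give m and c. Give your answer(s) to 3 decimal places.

With design matrix A, AᵀA = [[138, 18]; [18, 5]] and Aᵀy = [-106, -10]ᵀ.
Δ = 138·5 − 18² = 366.
m = ((-106)·5 − 18·(-10))/366 = -175/183; c = (138·(-10) − 18·(-106))/366 = 88/61.

m = -0.956, c = 1.443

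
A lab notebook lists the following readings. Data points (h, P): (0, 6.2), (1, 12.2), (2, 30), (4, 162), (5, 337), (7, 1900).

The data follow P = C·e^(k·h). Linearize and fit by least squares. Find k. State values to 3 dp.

k = 0.823

Taking logs, ln P = k·h + ln C, so regress ln P on h.
Σh = 19.0000, Σ(h)² = 95.0000, Σln P = 26.1845, Σh·ln P = 111.6019.
Normal system: [[95.0000, 19.0000]; [19.0000, 6]]·[k, ln C]ᵀ = [111.6019, 26.1845]ᵀ.
Δ = 95.0000·6 − (19.0000)² = 209.0000; k = (111.6019·6 − 19.0000·26.1845)/209.0000 = 0.82348, ln C = (95.0000·26.1845 − 19.0000·111.6019)/209.0000 = 1.75641.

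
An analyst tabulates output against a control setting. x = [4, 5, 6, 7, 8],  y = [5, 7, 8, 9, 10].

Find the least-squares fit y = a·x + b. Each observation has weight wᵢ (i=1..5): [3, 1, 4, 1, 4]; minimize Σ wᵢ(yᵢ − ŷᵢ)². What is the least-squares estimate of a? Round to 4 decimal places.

a = 1.2176

Normal-equation sums: Σwᵢ·x·x = 522, Σwᵢ·x = 80, Σwᵢ·1 = 13.
And Σwᵢ·x·y = 670, Σwᵢ·y = 103.
So MᵀWM·[a, b]ᵀ = MᵀWy: [[522, 80]; [80, 13]]·[a, b]ᵀ = [670, 103]ᵀ.
Determinant 522·13 − 80² = 386.
a = (670·13 − 80·103)/386 = 235/193; b = (522·103 − 80·670)/386 = 83/193.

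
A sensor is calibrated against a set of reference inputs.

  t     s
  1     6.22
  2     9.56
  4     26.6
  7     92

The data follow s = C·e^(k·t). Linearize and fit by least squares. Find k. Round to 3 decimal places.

Linearized form: ln s = k·t + ln C. From the 4 transformed points,
Σt = 14.0000, Σ(t)² = 70.0000, Σln s = 11.8881, Σt·ln s = 51.1191.
Normal system: [[70.0000, 14.0000]; [14.0000, 4]]·[k, ln C]ᵀ = [51.1191, 11.8881]ᵀ.
Solving (det = 84.0000): k = 0.45290, ln C = 1.38686.

k = 0.453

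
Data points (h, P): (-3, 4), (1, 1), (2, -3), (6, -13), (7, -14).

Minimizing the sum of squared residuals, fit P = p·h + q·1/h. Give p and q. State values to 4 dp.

Entries of XᵀX: Σh·h = 99, Σh·1/h = 5, Σ1/h·1/h = 1243/882.
And Σh·P = -193, Σ1/h·P = -6.
So XᵀX·[p, q]ᵀ = XᵀP: [[99, 5]; [5, 1243/882]]·[p, q]ᵀ = [-193, -6]ᵀ.
det = 99·(1243/882) − 5² = 11223/98.
p = ((-193)·(1243/882) − 5·(-6))/(11223/98) = -213439/101007; q = (99·(-6) − 5·(-193))/(11223/98) = 36358/11223.

p = -2.1131, q = 3.2396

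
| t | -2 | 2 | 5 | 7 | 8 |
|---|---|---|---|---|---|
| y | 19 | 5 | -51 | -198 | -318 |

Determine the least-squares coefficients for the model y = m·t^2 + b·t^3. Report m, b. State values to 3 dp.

m = 2.808, b = -0.974

The normal system AᵀA·[m, b]ᵀ = Aᵀy is [[7154, 52700]; [52700, 395546]]·[m, b]ᵀ = [-31233, -237217]ᵀ.
Eliminating b: 395546·(row 1) − 52700·(row 2) gives 52446084·m = 395546·(-31233) − 52700·(-237217) = 147247682, so m = 73623841/26223042.
Then b = ((-237217) − 52700·(73623841/26223042))/395546 = -25535659/26223042.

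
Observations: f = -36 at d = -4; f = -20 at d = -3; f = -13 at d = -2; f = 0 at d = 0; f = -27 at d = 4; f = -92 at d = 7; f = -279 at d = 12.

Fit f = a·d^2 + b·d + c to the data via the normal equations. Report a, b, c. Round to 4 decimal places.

a = -2.0258, b = 1.0678, c = 0.0271

With design matrix M, MᵀM = [[23746, 2036, 238]; [2036, 238, 14]; [238, 14, 7]] and Mᵀf = [-45924, -3870, -467]ᵀ.
Row-reducing yields a = -28825/14229, b = 75968/71145, c = 13483/498015.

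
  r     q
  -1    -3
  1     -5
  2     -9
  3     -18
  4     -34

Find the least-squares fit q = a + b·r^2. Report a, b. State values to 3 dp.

Normal-equation sums: Σ1 = 5, Σr^2 = 31, Σr^2·r^2 = 355.
Right-hand side: Σq = -69, Σr^2·q = -750.
Eliminating b: 355·(row 1) − 31·(row 2) gives 814·a = 355·(-69) − 31·(-750) = -1245, so a = -1245/814.
Then b = ((-750) − 31·(-1245/814))/355 = -1611/814.

a = -1.529, b = -1.979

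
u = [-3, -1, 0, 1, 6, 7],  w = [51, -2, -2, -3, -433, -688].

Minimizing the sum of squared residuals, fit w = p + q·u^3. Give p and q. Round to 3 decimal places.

p = -2.418, q = -1.997

MᵀM·[p, q]ᵀ = Mᵀw reads: 6·p + 532·q = -1077;  532·p + 165036·q = -330890.
(Σ1 = 6, Σu^3 = 532, Σu^3·u^3 = 165036, Σw = -1077, Σu^3·w = -330890.)
Eliminating q: 165036·(row 1) − 532·(row 2) gives 707192·p = 165036·(-1077) − 532·(-330890) = -1710292, so p = -427573/176798.
Then q = ((-330890) − 532·(-427573/176798))/165036 = -176547/88399.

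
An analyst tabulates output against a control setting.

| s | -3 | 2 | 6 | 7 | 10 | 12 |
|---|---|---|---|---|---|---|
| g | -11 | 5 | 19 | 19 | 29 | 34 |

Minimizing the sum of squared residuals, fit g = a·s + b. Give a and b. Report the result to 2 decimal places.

a = 3.01, b = -1.23

Setting ∂/∂a … = 0 gives: 342·a + 34·b = 988;  34·a + 6·b = 95.
Eliminating b: 6·(row 1) − 34·(row 2) gives 896·a = 6·988 − 34·95 = 2698, so a = 1349/448.
Then b = (95 − 34·(1349/448))/6 = -551/448.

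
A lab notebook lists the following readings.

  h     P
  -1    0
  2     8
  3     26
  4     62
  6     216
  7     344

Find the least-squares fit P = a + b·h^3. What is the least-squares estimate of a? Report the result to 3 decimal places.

XᵀX·[a, b]ᵀ = XᵀP reads: 6·a + 657·b = 656;  657·a + 169195·b = 169382.
Δ = 6·169195 − 657² = 583521.
a = (656·169195 − 657·169382)/583521 = -292054/583521; b = (6·169382 − 657·656)/583521 = 195100/194507.

a = -0.501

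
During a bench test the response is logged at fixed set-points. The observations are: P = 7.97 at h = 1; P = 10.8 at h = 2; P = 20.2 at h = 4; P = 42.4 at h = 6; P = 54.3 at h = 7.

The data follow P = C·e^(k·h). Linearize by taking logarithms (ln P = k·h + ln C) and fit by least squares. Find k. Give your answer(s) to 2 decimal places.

Taking logs, ln P = k·h + ln C, so regress ln P on h.
Over the data: Σh = 20.0000, Σ(h)² = 106.0000, Σln P = 15.2026, Σh·ln P = 69.3021.
Normal system: [[106.0000, 20.0000]; [20.0000, 5]]·[k, ln C]ᵀ = [69.3021, 15.2026]ᵀ.
Δ = 106.0000·5 − (20.0000)² = 130.0000; k = (69.3021·5 − 20.0000·15.2026)/130.0000 = 0.32660, ln C = (106.0000·15.2026 − 20.0000·69.3021)/130.0000 = 1.73410.

k = 0.33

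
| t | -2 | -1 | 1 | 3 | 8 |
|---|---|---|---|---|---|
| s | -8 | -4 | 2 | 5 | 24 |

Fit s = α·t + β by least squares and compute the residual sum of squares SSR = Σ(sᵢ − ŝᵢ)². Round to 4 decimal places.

SSR = 8.5478

With design matrix M, MᵀM = [[79, 9]; [9, 5]] and Mᵀs = [229, 19]ᵀ.
Determinant 79·5 − 9² = 314.
α = (229·5 − 9·19)/314 = 487/157; β = (79·19 − 9·229)/314 = -280/157.
Residuals: -2/157, 139/157, 107/157, -396/157, 152/157; SSR = 1342/157.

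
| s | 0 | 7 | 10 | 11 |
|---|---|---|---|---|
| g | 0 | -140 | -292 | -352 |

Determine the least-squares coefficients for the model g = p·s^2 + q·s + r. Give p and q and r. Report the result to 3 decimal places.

p = -3.003, q = 0.949, r = 0.049

Entries of AᵀA: Σs^2·s^2 = 27042, Σs^2·s = 2674, Σs^2 = 270, Σs·s = 270, Σs = 28, Σ1 = 4.
For Aᵀg: Σs^2·g = -78652, Σs·g = -7772, Σg = -784.
AᵀA·[p, q, r]ᵀ = Aᵀg becomes [[27042, 2674, 270]; [2674, 270, 28]; [270, 28, 4]]·[p, q, r]ᵀ = [-78652, -7772, -784]ᵀ.
Inverting the 3×3 Gram matrix, [p, q, r]ᵀ = [-56756/18901, 17930/18901, 924/18901]ᵀ.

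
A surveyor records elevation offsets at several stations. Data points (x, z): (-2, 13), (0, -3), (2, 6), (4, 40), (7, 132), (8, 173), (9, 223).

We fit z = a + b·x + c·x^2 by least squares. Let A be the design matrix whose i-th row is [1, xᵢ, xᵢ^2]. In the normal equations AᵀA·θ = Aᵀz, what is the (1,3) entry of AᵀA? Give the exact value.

218

Row 1 ↔ basis 1, column 3 ↔ basis x^2, so (AᵀA)_{1,3} = Σᵢ x^2 = (1)·(4) + (1)·(0) + (1)·(4) + (1)·(16) + (1)·(49) + (1)·(64) + (1)·(81) = 218.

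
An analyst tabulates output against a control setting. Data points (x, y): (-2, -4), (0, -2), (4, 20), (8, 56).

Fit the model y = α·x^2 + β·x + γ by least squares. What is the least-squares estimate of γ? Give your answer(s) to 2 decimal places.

γ = -0.87

The normal system AᵀA·[α, β, γ]ᵀ = Aᵀy is [[4368, 568, 84]; [568, 84, 10]; [84, 10, 4]]·[α, β, γ]ᵀ = [3888, 536, 70]ᵀ.
Inverting the 3×3 Gram matrix, [α, β, γ]ᵀ = [839/1592, 2325/796, -173/199]ᵀ.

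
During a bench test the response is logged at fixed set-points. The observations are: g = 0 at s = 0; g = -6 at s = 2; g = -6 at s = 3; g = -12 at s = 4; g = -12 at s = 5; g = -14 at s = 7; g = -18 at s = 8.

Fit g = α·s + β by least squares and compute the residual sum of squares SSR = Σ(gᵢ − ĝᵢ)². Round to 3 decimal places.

Normal-equation sums: Σs·s = 167, Σs = 29, Σ1 = 7.
And Σs·g = -380, Σg = -68.
Normal equations: [[167, 29]; [29, 7]]·[α, β]ᵀ = [-380, -68]ᵀ.
Eliminating β: 7·(row 1) − 29·(row 2) gives 328·α = 7·(-380) − 29·(-68) = -688, so α = -86/41.
Then β = ((-68) − 29·(-86/41))/7 = -42/41.
Residuals: 42/41, -32/41, 54/41, -106/41, -20/41, 70/41, -8/41; SSR = 544/41.

SSR = 13.268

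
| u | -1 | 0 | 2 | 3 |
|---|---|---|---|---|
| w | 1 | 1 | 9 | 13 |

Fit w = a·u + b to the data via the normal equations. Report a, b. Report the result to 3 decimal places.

a = 3.200, b = 2.800

Normal-equation sums: Σu·u = 14, Σu = 4, Σ1 = 4.
And Σu·w = 56, Σw = 24.
Eliminating b: 4·(row 1) − 4·(row 2) gives 40·a = 4·56 − 4·24 = 128, so a = 16/5.
Then b = (24 − 4·(16/5))/4 = 14/5.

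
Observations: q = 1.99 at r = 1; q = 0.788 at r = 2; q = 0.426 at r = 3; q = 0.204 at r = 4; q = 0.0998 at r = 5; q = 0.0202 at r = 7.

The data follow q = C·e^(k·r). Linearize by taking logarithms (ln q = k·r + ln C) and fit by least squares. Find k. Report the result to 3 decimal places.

k = -0.749

Let Y = ln q. Fitting Y = k·r + ln C by least squares:
XᵀX = [[104.0000, 22.0000]; [22.0000, 6]], rhs = [-47.5443, -8.1997]ᵀ  (here Σr = 22.0000, Σ(r)² = 104.0000, Σln q = -8.1997, Σr·ln q = -47.5443).
Slope k = (n·Σr·ln q − Σr·Σln q)/(n·Σ(r)² − (Σr)²) = (6·-47.5443 − 22.0000·-8.1997)/140.0000 = -0.74908; ln C = (Σln q − k·Σr)/n = 1.38002.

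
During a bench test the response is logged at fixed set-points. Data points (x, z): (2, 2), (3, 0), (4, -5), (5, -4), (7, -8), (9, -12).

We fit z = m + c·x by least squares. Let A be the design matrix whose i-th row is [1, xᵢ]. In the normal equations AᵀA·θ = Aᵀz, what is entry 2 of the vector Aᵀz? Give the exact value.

-200

Entry 2 ↔ basis x, so (Aᵀz)_{2} = Σᵢ (x)·zᵢ = (2)·(2) + (3)·(0) + (4)·(-5) + (5)·(-4) + (7)·(-8) + (9)·(-12) = -200.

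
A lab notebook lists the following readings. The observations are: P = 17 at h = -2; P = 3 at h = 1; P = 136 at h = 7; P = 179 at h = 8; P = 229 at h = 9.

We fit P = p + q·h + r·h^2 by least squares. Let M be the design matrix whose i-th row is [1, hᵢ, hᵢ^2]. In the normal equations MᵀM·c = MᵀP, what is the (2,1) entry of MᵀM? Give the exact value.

Row 2 ↔ basis h, column 1 ↔ basis 1, so (MᵀM)_{2,1} = Σᵢ h = (-2)·(1) + (1)·(1) + (7)·(1) + (8)·(1) + (9)·(1) = 23.

23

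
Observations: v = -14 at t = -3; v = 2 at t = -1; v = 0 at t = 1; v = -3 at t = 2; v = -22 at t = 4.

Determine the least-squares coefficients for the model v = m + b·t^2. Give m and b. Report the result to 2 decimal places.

Compute the Gram sums: Σ1 = 5, Σt^2 = 31, Σt^2·t^2 = 355.
Right-hand side: Σv = -37, Σt^2·v = -488.
So XᵀX·[m, b]ᵀ = Xᵀv: [[5, 31]; [31, 355]]·[m, b]ᵀ = [-37, -488]ᵀ.
Eliminating b: 355·(row 1) − 31·(row 2) gives 814·m = 355·(-37) − 31·(-488) = 1993, so m = 1993/814.
Then b = ((-488) − 31·(1993/814))/355 = -1293/814.

m = 2.45, b = -1.59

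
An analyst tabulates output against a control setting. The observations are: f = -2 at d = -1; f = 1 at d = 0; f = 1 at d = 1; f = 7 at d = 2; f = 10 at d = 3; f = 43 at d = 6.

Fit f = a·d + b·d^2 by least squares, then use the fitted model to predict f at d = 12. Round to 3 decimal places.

f̂ = 158.959

XᵀX·[a, b]ᵀ = Xᵀf reads: 51·a + 251·b = 305;  251·a + 1395·b = 1665.
(Σd·d = 51, Σd·d^2 = 251, Σd^2·d^2 = 1395, Σd·f = 305, Σd^2·f = 1665.)
det = 51·1395 − 251² = 8144.
a = (305·1395 − 251·1665)/8144 = 945/1018; b = (51·1665 − 251·305)/8144 = 1045/1018.
At d = 12: f̂ = (945/1018)·(12) + (1045/1018)·(144) = 80910/509.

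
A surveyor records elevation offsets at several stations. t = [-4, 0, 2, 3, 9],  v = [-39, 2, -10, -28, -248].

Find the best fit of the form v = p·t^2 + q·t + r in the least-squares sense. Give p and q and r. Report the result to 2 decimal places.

Compute the Gram sums: Σt^2·t^2 = 6914, Σt^2·t = 700, Σt^2 = 110, Σt·t = 110, Σt = 10, Σ1 = 5.
For Mᵀv: Σt^2·v = -21004, Σt·v = -2180, Σv = -323.
MᵀM·[p, q, r]ᵀ = Mᵀv becomes [[6914, 700, 110]; [700, 110, 10]; [110, 10, 5]]·[p, q, r]ᵀ = [-21004, -2180, -323]ᵀ.
Solving the 3×3 system (Gaussian elimination) gives p = -8575/2901, q = -18563/14505, r = 14451/4835.

p = -2.96, q = -1.28, r = 2.99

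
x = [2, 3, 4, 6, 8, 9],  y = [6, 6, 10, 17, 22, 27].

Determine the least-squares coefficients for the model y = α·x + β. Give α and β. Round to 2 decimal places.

α = 3.09, β = -1.83

With design matrix M, MᵀM = [[210, 32]; [32, 6]] and Mᵀy = [591, 88]ᵀ.
Eliminating β: 6·(row 1) − 32·(row 2) gives 236·α = 6·591 − 32·88 = 730, so α = 365/118.
Then β = (88 − 32·(365/118))/6 = -108/59.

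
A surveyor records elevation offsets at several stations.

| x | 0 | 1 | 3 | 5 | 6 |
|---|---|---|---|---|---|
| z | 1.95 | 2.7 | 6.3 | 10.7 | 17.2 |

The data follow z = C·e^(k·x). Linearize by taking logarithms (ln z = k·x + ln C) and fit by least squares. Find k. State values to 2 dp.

k = 0.36

Let Y = ln z. Fitting Y = k·x + ln C by least squares:
Σx = 15.0000, Σ(x)² = 71.0000, Σln z = 8.7168, Σx·ln z = 35.4356.
Equations: 71.0000·k + 15.0000·ln C = 35.4356;  15.0000·k + 5·ln C = 8.7168.
Slope k = (n·Σx·ln z − Σx·Σln z)/(n·Σ(x)² − (Σx)²) = (5·35.4356 − 15.0000·8.7168)/130.0000 = 0.35712; ln C = (Σln z − k·Σx)/n = 0.67198.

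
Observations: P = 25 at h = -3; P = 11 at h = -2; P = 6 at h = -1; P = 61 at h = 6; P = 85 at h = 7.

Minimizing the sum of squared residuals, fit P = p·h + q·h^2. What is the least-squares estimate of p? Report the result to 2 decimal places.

With design matrix A, AᵀA = [[99, 523]; [523, 3795]] and AᵀP = [858, 6636]ᵀ.
det = 99·3795 − 523² = 102176.
p = (858·3795 − 523·6636)/102176 = -107259/51088; q = (99·6636 − 523·858)/102176 = 104115/51088.

p = -2.10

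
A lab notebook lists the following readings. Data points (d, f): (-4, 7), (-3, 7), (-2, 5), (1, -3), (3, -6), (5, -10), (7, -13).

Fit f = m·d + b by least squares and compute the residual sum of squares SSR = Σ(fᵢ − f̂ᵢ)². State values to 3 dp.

SSR = 4.706

AᵀA·[m, b]ᵀ = Aᵀf reads: 113·m + 7·b = -221;  7·m + 7·b = -13.
det = 113·7 − 7² = 742.
m = ((-221)·7 − 7·(-13))/742 = -104/53; b = (113·(-13) − 7·(-221))/742 = 39/371.
Residuals: -354/371, 374/371, 360/371, -8/7, -81/371, -109/371, 234/371; SSR = 1746/371.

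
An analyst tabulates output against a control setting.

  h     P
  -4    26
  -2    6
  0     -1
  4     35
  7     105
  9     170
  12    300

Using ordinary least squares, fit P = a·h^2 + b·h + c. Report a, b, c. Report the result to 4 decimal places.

From the data, Σh^2·h^2 = 30226, Σh^2·h = 2792, Σh^2 = 310, Σh·h = 310, Σh = 26, Σ1 = 7.
And Σh^2·P = 63115, Σh·P = 5889, ΣP = 641.
Solving the 3×3 system (Gaussian elimination) gives a = 30677/15362, b = 150301/138258, c = -62377/69129.

a = 1.9969, b = 1.0871, c = -0.9023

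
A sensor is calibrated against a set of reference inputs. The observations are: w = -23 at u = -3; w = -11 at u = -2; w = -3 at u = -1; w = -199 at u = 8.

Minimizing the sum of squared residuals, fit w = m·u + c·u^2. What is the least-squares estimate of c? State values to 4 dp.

c = -2.9851

Normal-equation sums: Σu·u = 78, Σu·u^2 = 476, Σu^2·u^2 = 4194.
Moment sums: Σu·w = -1498, Σu^2·w = -12990.
AᵀA·[m, c]ᵀ = Aᵀw becomes [[78, 476]; [476, 4194]]·[m, c]ᵀ = [-1498, -12990]ᵀ.
Eliminating c: 4194·(row 1) − 476·(row 2) gives 100556·m = 4194·(-1498) − 476·(-12990) = -99372, so m = -24843/25139.
Then c = ((-12990) − 476·(-24843/25139))/4194 = -75043/25139.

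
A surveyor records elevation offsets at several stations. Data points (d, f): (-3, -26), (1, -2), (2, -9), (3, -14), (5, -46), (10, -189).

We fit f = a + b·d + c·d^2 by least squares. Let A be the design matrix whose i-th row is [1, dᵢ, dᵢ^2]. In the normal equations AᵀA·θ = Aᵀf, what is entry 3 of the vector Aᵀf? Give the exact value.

Entry 3 ↔ basis d^2, so (Aᵀf)_{3} = Σᵢ (d^2)·fᵢ = (9)·(-26) + (1)·(-2) + (4)·(-9) + (9)·(-14) + (25)·(-46) + (100)·(-189) = -20448.

-20448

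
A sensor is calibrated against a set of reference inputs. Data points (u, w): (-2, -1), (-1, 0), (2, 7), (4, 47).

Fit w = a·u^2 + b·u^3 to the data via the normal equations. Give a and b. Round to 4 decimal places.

Sums needed: Σu^2·u^2 = 289, Σu^2·u^3 = 1023, Σu^3·u^3 = 4225.
Moment sums: Σu^2·w = 776, Σu^3·w = 3072.
Normal equations: [[289, 1023]; [1023, 4225]]·[a, b]ᵀ = [776, 3072]ᵀ.
det = 289·4225 − 1023² = 174496.
a = (776·4225 − 1023·3072)/174496 = 16993/21812; b = (289·3072 − 1023·776)/174496 = 11745/21812.

a = 0.7791, b = 0.5385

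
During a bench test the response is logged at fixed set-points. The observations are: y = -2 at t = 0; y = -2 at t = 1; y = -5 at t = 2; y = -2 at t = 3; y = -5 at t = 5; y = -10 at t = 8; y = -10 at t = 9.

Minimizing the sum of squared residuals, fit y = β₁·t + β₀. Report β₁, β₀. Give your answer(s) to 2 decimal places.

β₁ = -0.96, β₀ = -1.31

The normal equations are: 184·β₁ + 28·β₀ = -213;  28·β₁ + 7·β₀ = -36.
Eliminating β₀: 7·(row 1) − 28·(row 2) gives 504·β₁ = 7·(-213) − 28·(-36) = -483, so β₁ = -23/24.
Then β₀ = ((-36) − 28·(-23/24))/7 = -55/42.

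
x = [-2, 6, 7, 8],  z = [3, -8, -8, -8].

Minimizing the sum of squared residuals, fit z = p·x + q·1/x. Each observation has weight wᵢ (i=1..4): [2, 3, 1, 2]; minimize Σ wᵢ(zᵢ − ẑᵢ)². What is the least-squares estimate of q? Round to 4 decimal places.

Sums needed: Σwᵢ·x·x = 293, Σwᵢ·x·1/x = 8, Σwᵢ·1/x·1/x = 2987/4704.
Moment sums: Σwᵢ·x·z = -340, Σwᵢ·1/x·z = -71/7.
AᵀWA·[p, q]ᵀ = AᵀWz becomes [[293, 8]; [8, 2987/4704]]·[p, q]ᵀ = [-340, -71/7]ᵀ.
Determinant 293·(2987/4704) − 8² = 574135/4704.
p = ((-340)·(2987/4704) − 8·(-71/7))/(574135/4704) = -633884/574135; q = (293·(-71/7) − 8·(-340))/(574135/4704) = -1184736/574135.

q = -2.0635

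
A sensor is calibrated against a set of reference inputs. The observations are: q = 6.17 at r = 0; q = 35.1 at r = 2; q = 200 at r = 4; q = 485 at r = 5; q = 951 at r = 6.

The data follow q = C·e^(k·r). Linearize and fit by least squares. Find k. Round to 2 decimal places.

Taking logs, ln q = k·r + ln C, so regress ln q on r.
XᵀX = [[81.0000, 17.0000]; [17.0000, 5]], rhs = [100.3755, 23.7179]ᵀ  (here Σr = 17.0000, Σ(r)² = 81.0000, Σln q = 23.7179, Σr·ln q = 100.3755).
Δ = 81.0000·5 − (17.0000)² = 116.0000; k = (100.3755·5 − 17.0000·23.7179)/116.0000 = 0.85063, ln C = (81.0000·23.7179 − 17.0000·100.3755)/116.0000 = 1.85142.

k = 0.85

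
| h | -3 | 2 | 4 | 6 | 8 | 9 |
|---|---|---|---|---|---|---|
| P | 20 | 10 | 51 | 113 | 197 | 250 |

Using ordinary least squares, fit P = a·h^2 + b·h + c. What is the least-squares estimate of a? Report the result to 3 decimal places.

a = 2.973

Normal-equation sums: Σh^2·h^2 = 12306, Σh^2·h = 1502, Σh^2 = 210, Σh·h = 210, Σh = 26, Σ1 = 6.
And Σh^2·P = 37962, Σh·P = 4668, ΣP = 641.
Row-reducing yields a = 294163/98940, b = 44127/32980, c = -149633/49470.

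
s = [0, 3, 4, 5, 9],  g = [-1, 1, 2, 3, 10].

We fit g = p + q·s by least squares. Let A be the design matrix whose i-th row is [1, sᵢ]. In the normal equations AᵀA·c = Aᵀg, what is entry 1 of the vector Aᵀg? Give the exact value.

Entry 1 ↔ basis 1, so (Aᵀg)_{1} = Σᵢ gᵢ = (1)·(-1) + (1)·(1) + (1)·(2) + (1)·(3) + (1)·(10) = 15.

15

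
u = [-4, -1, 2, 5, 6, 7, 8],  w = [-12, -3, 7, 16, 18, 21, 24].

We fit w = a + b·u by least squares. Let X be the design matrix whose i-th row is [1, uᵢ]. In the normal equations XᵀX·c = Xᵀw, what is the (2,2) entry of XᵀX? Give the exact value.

Row 2 ↔ basis u, column 2 ↔ basis u, so (XᵀX)_{2,2} = Σᵢ (u)·(u) = (-4)·(-4) + (-1)·(-1) + (2)·(2) + (5)·(5) + (6)·(6) + (7)·(7) + (8)·(8) = 195.

195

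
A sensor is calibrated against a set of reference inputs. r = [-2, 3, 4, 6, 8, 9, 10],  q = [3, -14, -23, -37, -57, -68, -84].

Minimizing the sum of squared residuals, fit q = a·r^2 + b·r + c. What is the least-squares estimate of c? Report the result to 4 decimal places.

c = -1.0427

Normal-equation sums: Σr^2·r^2 = 22306, Σr^2·r = 2540, Σr^2 = 310, Σr·r = 310, Σr = 38, Σ1 = 7.
Moment sums: Σr^2·q = -19370, Σr·q = -2270, Σq = -280.
Normal equations: [[22306, 2540, 310]; [2540, 310, 38]; [310, 38, 7]]·[a, b, c]ᵀ = [-19370, -2270, -280]ᵀ.
Solving the 3×3 system (Gaussian elimination) gives a = -46685/90363, b = -267625/90363, c = -13460/12909.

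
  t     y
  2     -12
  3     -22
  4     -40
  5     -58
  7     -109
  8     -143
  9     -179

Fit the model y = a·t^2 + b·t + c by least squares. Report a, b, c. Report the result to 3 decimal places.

Entries of XᵀX: Σt^2·t^2 = 14036, Σt^2·t = 1808, Σt^2 = 248, Σt·t = 248, Σt = 38, Σ1 = 7.
Right-hand side: Σt^2·y = -31328, Σt·y = -4058, Σy = -563.
Normal equations: [[14036, 1808, 248]; [1808, 248, 38]; [248, 38, 7]]·[a, b, c]ᵀ = [-31328, -4058, -563]ᵀ.
Row-reducing yields a = -1790/847, b = -527/847, c = -1845/847.

a = -2.113, b = -0.622, c = -2.178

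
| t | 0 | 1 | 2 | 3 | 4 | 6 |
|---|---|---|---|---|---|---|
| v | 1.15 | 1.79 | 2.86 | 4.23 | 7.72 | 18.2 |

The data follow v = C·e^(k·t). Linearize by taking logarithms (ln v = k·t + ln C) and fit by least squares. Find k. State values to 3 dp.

With ln vᵢ as the transformed response and tᵢ as the regressor:
Σt = 16.0000, Σ(t)² = 66.0000, Σln v = 8.1602, Σt·ln v = 32.5943.
Equations: 66.0000·k + 16.0000·ln C = 32.5943;  16.0000·k + 6·ln C = 8.1602.
Solving (det = 140.0000): k = 0.46430, ln C = 0.12191.

k = 0.464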